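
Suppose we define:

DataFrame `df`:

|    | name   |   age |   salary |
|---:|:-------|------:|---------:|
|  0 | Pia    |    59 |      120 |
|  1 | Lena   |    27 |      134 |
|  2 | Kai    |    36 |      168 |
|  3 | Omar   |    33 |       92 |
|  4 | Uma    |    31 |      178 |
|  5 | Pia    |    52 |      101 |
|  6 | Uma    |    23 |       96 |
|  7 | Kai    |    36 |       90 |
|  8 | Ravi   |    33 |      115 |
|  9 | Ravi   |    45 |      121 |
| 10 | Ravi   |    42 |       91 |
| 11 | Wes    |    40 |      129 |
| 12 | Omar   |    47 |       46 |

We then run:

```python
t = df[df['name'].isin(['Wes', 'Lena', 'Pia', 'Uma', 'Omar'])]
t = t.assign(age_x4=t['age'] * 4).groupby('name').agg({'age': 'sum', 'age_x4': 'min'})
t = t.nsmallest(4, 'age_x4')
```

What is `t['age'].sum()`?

filter rows where name in ['Wes', 'Lena', 'Pia', 'Uma', 'Omar']:
    name  age  salary
0    Pia   59     120
1   Lena   27     134
3   Omar   33      92
4    Uma   31     178
5    Pia   52     101
6    Uma   23      96
11   Wes   40     129
12  Omar   47      46
add column age_x4 = t['age'] * 4:
    name  age  salary  age_x4
0    Pia   59     120     236
1   Lena   27     134     108
3   Omar   33      92     132
4    Uma   31     178     124
5    Pia   52     101     208
6    Uma   23      96      92
11   Wes   40     129     160
12  Omar   47      46     188
group by name: sum(age), min(age_x4):
      age  age_x4
name             
Lena   27     108
Omar   80     132
Pia   111     208
Uma    54      92
Wes    40     160
take 4 rows with smallest age_x4:
      age  age_x4
name             
Uma    54      92
Lena   27     108
Omar   80     132
Wes    40     160
Finally, sum of column 'age' = 201.

201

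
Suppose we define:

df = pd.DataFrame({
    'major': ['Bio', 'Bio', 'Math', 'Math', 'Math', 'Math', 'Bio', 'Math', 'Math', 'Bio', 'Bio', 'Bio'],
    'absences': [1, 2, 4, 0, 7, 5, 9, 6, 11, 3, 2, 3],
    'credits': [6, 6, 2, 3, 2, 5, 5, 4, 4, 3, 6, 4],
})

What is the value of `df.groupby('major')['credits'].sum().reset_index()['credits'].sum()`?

group by major, sum of credits:
major
Bio     30
Math    20
Name: credits, dtype: int64
reset_index():
  major  credits
0   Bio       30
1  Math       20

50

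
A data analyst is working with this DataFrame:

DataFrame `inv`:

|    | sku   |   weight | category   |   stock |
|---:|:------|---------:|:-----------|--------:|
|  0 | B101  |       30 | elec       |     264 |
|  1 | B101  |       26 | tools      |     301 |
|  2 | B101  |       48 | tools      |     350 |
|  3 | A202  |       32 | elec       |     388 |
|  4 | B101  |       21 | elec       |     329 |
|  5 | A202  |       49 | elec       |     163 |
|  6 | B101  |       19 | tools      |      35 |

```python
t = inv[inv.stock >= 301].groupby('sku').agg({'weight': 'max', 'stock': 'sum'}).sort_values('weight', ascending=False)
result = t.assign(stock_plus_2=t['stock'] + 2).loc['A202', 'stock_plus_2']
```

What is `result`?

390

filter rows where stock >= 301:
    sku  weight category  stock
1  B101      26    tools    301
2  B101      48    tools    350
3  A202      32     elec    388
4  B101      21     elec    329
group by sku: max(weight), sum(stock):
      weight  stock
sku                
A202      32    388
B101      48    980
sort by weight descending:
      weight  stock
sku                
B101      48    980
A202      32    388
add column stock_plus_2 = t['stock'] + 2:
      weight  stock  stock_plus_2
sku                              
B101      48    980           982
A202      32    388           390
Finally, value at row 'A202', column 'stock_plus_2' = 390.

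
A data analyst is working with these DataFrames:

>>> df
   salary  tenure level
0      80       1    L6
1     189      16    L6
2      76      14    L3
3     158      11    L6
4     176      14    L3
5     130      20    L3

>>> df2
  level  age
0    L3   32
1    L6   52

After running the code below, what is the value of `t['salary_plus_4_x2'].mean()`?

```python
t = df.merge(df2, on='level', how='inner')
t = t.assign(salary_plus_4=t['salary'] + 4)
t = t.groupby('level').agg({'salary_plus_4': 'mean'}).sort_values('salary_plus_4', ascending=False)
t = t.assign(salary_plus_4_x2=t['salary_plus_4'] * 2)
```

merge on 'level' (how='inner') → 6 rows:
   salary  tenure level  age
0      80       1    L6   52
1     189      16    L6   52
2      76      14    L3   32
3     158      11    L6   52
4     176      14    L3   32
5     130      20    L3   32
add column salary_plus_4 = t['salary'] + 4:
   salary  tenure level  age  salary_plus_4
0      80       1    L6   52             84
1     189      16    L6   52            193
2      76      14    L3   32             80
3     158      11    L6   52            162
4     176      14    L3   32            180
5     130      20    L3   32            134
group by level, mean of salary_plus_4:
       salary_plus_4
level               
L3        131.333333
L6        146.333333
sort by salary_plus_4 descending:
       salary_plus_4
level               
L6        146.333333
L3        131.333333
add column salary_plus_4_x2 = t['salary_plus_4'] * 2:
       salary_plus_4  salary_plus_4_x2
level                                 
L6        146.333333        292.666667
L3        131.333333        262.666667
So mean() = 277.666666667.

277.666666667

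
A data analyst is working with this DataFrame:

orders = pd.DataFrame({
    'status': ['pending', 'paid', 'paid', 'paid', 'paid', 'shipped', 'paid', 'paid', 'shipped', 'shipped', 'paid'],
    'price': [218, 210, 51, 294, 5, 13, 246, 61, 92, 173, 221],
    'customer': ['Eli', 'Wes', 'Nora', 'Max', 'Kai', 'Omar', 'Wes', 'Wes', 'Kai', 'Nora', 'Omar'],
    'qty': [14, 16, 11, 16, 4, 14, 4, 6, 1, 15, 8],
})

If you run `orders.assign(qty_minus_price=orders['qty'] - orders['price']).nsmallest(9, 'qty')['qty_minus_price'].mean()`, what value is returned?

-111.444444444

add column qty_minus_price = orders['qty'] - orders['price']:
     status  price customer  qty  qty_minus_price
0   pending    218      Eli   14             -204
1      paid    210      Wes   16             -194
2      paid     51     Nora   11              -40
3      paid    294      Max   16             -278
4      paid      5      Kai    4               -1
5   shipped     13     Omar   14                1
6      paid    246      Wes    4             -242
7      paid     61      Wes    6              -55
8   shipped     92      Kai    1              -91
9   shipped    173     Nora   15             -158
10     paid    221     Omar    8             -213
take 9 rows with smallest qty:
     status  price customer  qty  qty_minus_price
8   shipped     92      Kai    1              -91
4      paid      5      Kai    4               -1
6      paid    246      Wes    4             -242
7      paid     61      Wes    6              -55
10     paid    221     Omar    8             -213
2      paid     51     Nora   11              -40
0   pending    218      Eli   14             -204
5   shipped     13     Omar   14                1
9   shipped    173     Nora   15             -158
Reading off the mean of column 'qty_minus_price', we get -111.444444444.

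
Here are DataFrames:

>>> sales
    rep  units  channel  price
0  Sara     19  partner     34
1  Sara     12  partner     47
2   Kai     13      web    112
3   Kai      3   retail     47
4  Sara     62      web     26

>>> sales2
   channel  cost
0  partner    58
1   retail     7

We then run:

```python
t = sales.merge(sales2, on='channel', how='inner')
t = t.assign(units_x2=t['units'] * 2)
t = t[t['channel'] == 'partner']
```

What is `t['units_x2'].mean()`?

merge on 'channel' (how='inner') → 3 rows:
    rep  units  channel  price  cost
0  Sara     19  partner     34    58
1  Sara     12  partner     47    58
2   Kai      3   retail     47     7
add column units_x2 = t['units'] * 2:
    rep  units  channel  price  cost  units_x2
0  Sara     19  partner     34    58        38
1  Sara     12  partner     47    58        24
2   Kai      3   retail     47     7         6
filter rows where channel == 'partner':
    rep  units  channel  price  cost  units_x2
0  Sara     19  partner     34    58        38
1  Sara     12  partner     47    58        24
Finally, mean of column 'units_x2' = 31.0.

31.0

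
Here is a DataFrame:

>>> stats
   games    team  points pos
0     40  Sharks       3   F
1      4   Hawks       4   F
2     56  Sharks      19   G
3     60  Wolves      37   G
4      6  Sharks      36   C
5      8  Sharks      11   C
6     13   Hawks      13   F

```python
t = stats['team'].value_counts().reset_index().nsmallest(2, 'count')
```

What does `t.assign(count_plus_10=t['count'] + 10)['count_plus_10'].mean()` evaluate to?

value_counts of team:
team
Sharks    4
Hawks     2
Wolves    1
Name: count, dtype: int64
reset_index():
     team  count
0  Sharks      4
1   Hawks      2
2  Wolves      1
take 2 rows with smallest count:
     team  count
2  Wolves      1
1   Hawks      2
add column count_plus_10 = t['count'] + 10:
     team  count  count_plus_10
2  Wolves      1             11
1   Hawks      2             12
Reading off the mean of column 'count_plus_10', we get 11.5.

11.5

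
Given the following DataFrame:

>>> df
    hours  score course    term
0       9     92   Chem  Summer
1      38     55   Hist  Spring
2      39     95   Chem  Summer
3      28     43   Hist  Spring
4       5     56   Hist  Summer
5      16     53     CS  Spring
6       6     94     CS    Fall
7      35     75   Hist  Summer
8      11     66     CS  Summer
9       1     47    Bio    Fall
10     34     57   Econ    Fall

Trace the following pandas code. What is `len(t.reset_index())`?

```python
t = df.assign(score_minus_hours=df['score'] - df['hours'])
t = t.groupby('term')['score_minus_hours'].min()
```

3

add column score_minus_hours = df['score'] - df['hours']:
    hours  score course    term  score_minus_hours
0       9     92   Chem  Summer                 83
1      38     55   Hist  Spring                 17
2      39     95   Chem  Summer                 56
3      28     43   Hist  Spring                 15
4       5     56   Hist  Summer                 51
5      16     53     CS  Spring                 37
6       6     94     CS    Fall                 88
7      35     75   Hist  Summer                 40
8      11     66     CS  Summer                 55
9       1     47    Bio    Fall                 46
10     34     57   Econ    Fall                 23
group by term, min of score_minus_hours:
term
Fall      23
Spring    15
Summer    40
Name: score_minus_hours, dtype: int64
reset_index():
     term  score_minus_hours
0    Fall                 23
1  Spring                 15
2  Summer                 40
Hence 3.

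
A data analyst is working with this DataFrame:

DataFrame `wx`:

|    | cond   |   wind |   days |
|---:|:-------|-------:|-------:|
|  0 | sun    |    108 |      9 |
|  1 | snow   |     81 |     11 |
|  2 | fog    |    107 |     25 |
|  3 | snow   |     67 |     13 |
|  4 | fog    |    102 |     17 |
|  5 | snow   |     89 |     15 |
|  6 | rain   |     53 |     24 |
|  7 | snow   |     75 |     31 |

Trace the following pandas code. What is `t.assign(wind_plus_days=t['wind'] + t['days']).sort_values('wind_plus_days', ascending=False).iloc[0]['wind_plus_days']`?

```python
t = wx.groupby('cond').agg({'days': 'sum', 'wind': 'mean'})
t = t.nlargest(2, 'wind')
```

146.5

group by cond: sum(days), mean(wind):
      days   wind
cond             
fog     42  104.5
rain    24   53.0
snow    70   78.0
sun      9  108.0
take 2 rows with largest wind:
      days   wind
cond             
sun      9  108.0
fog     42  104.5
add column wind_plus_days = t['wind'] + t['days']:
      days   wind  wind_plus_days
cond                             
sun      9  108.0           117.0
fog     42  104.5           146.5
sort by wind_plus_days descending:
      days   wind  wind_plus_days
cond                             
fog     42  104.5           146.5
sun      9  108.0           117.0
value at position 0, column 'wind_plus_days' → 146.5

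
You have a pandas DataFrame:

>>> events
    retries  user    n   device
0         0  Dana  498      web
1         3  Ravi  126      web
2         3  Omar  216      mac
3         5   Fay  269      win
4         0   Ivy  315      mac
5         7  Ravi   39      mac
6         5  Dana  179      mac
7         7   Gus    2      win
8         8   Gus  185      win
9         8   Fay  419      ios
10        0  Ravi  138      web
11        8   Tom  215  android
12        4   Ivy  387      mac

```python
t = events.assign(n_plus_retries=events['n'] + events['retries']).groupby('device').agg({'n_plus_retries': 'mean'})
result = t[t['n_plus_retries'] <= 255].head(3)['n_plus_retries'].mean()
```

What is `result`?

add column n_plus_retries = events['n'] + events['retries']:
    retries  user    n   device  n_plus_retries
0         0  Dana  498      web             498
1         3  Ravi  126      web             129
2         3  Omar  216      mac             219
3         5   Fay  269      win             274
4         0   Ivy  315      mac             315
5         7  Ravi   39      mac              46
6         5  Dana  179      mac             184
7         7   Gus    2      win               9
8         8   Gus  185      win             193
9         8   Fay  419      ios             427
10        0  Ravi  138      web             138
11        8   Tom  215  android             223
12        4   Ivy  387      mac             391
group by device, mean of n_plus_retries:
         n_plus_retries
device                 
android      223.000000
ios          427.000000
mac          231.000000
web          255.000000
win          158.666667
filter rows where n_plus_retries <= 255:
         n_plus_retries
device                 
android      223.000000
mac          231.000000
web          255.000000
win          158.666667
take first 3 rows:
         n_plus_retries
device                 
android           223.0
mac               231.0
web               255.0
Then the mean of column 'n_plus_retries': 236.333333333

236.333333333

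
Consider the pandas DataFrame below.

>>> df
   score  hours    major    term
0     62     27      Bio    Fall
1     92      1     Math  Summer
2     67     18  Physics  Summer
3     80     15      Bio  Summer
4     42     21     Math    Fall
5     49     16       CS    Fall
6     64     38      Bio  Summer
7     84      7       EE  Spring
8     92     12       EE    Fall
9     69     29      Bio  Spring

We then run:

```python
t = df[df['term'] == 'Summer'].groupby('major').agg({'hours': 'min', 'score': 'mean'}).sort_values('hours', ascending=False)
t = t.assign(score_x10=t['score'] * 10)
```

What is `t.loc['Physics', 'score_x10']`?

670.0

filter rows where term == 'Summer':
   score  hours    major    term
1     92      1     Math  Summer
2     67     18  Physics  Summer
3     80     15      Bio  Summer
6     64     38      Bio  Summer
group by major: min(hours), mean(score):
         hours  score
major                
Bio         15   72.0
Math         1   92.0
Physics     18   67.0
sort by hours descending:
         hours  score
major                
Physics     18   67.0
Bio         15   72.0
Math         1   92.0
add column score_x10 = t['score'] * 10:
         hours  score  score_x10
major                           
Physics     18   67.0      670.0
Bio         15   72.0      720.0
Math         1   92.0      920.0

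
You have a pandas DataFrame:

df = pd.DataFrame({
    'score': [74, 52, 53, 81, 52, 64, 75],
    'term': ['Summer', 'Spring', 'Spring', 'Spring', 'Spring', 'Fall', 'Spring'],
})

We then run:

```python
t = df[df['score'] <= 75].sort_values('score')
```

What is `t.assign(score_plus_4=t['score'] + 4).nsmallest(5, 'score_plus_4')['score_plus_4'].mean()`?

filter rows where score <= 75:
   score    term
0     74  Summer
1     52  Spring
2     53  Spring
4     52  Spring
5     64    Fall
6     75  Spring
sort by score:
   score    term
1     52  Spring
4     52  Spring
2     53  Spring
5     64    Fall
0     74  Summer
6     75  Spring
add column score_plus_4 = t['score'] + 4:
   score    term  score_plus_4
1     52  Spring            56
4     52  Spring            56
2     53  Spring            57
5     64    Fall            68
0     74  Summer            78
6     75  Spring            79
take 5 rows with smallest score_plus_4:
   score    term  score_plus_4
1     52  Spring            56
4     52  Spring            56
2     53  Spring            57
5     64    Fall            68
0     74  Summer            78

63.0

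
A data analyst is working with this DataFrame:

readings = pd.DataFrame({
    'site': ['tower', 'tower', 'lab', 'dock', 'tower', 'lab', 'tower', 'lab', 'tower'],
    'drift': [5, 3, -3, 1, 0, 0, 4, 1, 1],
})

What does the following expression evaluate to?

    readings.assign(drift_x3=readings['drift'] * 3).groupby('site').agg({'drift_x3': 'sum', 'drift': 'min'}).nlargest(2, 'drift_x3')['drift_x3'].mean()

add column drift_x3 = readings['drift'] * 3:
    site  drift  drift_x3
0  tower      5        15
1  tower      3         9
2    lab     -3        -9
3   dock      1         3
4  tower      0         0
5    lab      0         0
6  tower      4        12
7    lab      1         3
8  tower      1         3
group by site: sum(drift_x3), min(drift):
       drift_x3  drift
site                  
dock          3      1
lab          -6     -3
tower        39      0
take 2 rows with largest drift_x3:
       drift_x3  drift
site                  
tower        39      0
dock          3      1
So mean() = 21.0.

21.0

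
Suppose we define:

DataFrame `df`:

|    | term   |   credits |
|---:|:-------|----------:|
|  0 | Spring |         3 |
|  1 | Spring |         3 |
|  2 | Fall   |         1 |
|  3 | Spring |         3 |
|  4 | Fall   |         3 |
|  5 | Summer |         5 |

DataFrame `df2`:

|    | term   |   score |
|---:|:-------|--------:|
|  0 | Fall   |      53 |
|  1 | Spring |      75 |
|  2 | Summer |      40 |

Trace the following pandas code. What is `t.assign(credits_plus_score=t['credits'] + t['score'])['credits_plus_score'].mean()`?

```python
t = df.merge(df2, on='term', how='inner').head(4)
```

72.0

merge on 'term' (how='inner') → 6 rows:
     term  credits  score
0  Spring        3     75
1  Spring        3     75
2    Fall        1     53
3  Spring        3     75
4    Fall        3     53
5  Summer        5     40
take first 4 rows:
     term  credits  score
0  Spring        3     75
1  Spring        3     75
2    Fall        1     53
3  Spring        3     75
add column credits_plus_score = t['credits'] + t['score']:
     term  credits  score  credits_plus_score
0  Spring        3     75                  78
1  Spring        3     75                  78
2    Fall        1     53                  54
3  Spring        3     75                  78
The mean of column 'credits_plus_score' is 72.0.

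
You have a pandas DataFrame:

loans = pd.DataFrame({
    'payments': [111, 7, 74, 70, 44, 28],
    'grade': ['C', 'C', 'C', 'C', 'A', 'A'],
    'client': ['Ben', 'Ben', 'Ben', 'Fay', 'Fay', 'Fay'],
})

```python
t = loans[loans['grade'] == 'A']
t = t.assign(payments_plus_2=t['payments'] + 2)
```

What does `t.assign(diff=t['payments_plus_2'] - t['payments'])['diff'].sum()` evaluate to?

4

filter rows where grade == 'A':
   payments grade client
4        44     A    Fay
5        28     A    Fay
add column payments_plus_2 = t['payments'] + 2:
   payments grade client  payments_plus_2
4        44     A    Fay               46
5        28     A    Fay               30
add column diff = t['payments_plus_2'] - t['payments']:
   payments grade client  payments_plus_2  diff
4        44     A    Fay               46     2
5        28     A    Fay               30     2
Reading off the sum of column 'diff', we get 4.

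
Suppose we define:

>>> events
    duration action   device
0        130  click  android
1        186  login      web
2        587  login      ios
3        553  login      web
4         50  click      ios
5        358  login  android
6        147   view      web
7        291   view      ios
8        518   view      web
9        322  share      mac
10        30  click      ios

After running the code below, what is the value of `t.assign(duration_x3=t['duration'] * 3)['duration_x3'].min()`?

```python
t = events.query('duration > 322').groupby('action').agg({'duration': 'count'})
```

3

filter rows where duration > 322:
   duration action   device
2       587  login      ios
3       553  login      web
5       358  login  android
8       518   view      web
group by action, count of duration:
        duration
action          
login          3
view           1
add column duration_x3 = t['duration'] * 3:
        duration  duration_x3
action                       
login          3            9
view           1            3
Hence 3.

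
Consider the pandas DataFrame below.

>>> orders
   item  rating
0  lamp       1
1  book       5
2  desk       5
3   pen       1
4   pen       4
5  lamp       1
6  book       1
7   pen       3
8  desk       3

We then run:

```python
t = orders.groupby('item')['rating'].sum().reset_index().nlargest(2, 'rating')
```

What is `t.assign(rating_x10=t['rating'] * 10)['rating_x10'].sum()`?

group by item, sum of rating:
item
book    6
desk    8
lamp    2
pen     8
Name: rating, dtype: int64
reset_index():
   item  rating
0  book       6
1  desk       8
2  lamp       2
3   pen       8
take 2 rows with largest rating:
   item  rating
1  desk       8
3   pen       8
add column rating_x10 = t['rating'] * 10:
   item  rating  rating_x10
1  desk       8          80
3   pen       8          80
Hence 160.

160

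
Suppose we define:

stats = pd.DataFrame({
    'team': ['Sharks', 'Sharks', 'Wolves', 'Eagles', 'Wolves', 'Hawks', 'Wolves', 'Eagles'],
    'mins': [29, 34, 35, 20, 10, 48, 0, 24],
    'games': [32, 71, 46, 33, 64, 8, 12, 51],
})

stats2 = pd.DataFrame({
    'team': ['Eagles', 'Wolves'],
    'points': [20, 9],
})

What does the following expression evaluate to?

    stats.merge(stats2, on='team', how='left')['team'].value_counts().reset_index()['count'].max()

merge on 'team' (how='left') → 8 rows:
     team  mins  games  points
0  Sharks    29     32     NaN
1  Sharks    34     71     NaN
2  Wolves    35     46     9.0
3  Eagles    20     33    20.0
4  Wolves    10     64     9.0
5   Hawks    48      8     NaN
6  Wolves     0     12     9.0
7  Eagles    24     51    20.0
value_counts of team:
team
Wolves    3
Sharks    2
Eagles    2
Hawks     1
Name: count, dtype: int64
reset_index():
     team  count
0  Wolves      3
1  Sharks      2
2  Eagles      2
3   Hawks      1
So max() = 3.

3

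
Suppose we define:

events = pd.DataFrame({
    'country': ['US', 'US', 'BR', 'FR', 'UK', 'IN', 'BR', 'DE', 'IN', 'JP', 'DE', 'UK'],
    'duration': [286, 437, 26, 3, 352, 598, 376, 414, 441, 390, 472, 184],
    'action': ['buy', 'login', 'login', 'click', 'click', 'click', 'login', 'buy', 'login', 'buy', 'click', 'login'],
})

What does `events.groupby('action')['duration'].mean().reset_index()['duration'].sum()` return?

group by action, mean of duration:
action
buy      363.333333
click    356.250000
login    292.800000
Name: duration, dtype: float64
reset_index():
  action    duration
0    buy  363.333333
1  click  356.250000
2  login  292.800000
So sum() = 1012.38333333.

1012.38333333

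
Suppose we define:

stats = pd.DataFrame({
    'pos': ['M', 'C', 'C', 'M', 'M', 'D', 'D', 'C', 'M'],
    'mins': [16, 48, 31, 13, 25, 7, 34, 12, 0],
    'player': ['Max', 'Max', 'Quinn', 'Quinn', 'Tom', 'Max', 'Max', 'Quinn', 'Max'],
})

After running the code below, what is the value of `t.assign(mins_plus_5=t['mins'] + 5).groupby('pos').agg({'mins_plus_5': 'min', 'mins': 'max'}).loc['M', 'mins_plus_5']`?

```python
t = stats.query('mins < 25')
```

filter rows where mins < 25:
  pos  mins player
0   M    16    Max
3   M    13  Quinn
5   D     7    Max
7   C    12  Quinn
8   M     0    Max
add column mins_plus_5 = t['mins'] + 5:
  pos  mins player  mins_plus_5
0   M    16    Max           21
3   M    13  Quinn           18
5   D     7    Max           12
7   C    12  Quinn           17
8   M     0    Max            5
group by pos: min(mins_plus_5), max(mins):
     mins_plus_5  mins
pos                   
C             17    12
D             12     7
M              5    16
Finally, value at row 'M', column 'mins_plus_5' = 5.

5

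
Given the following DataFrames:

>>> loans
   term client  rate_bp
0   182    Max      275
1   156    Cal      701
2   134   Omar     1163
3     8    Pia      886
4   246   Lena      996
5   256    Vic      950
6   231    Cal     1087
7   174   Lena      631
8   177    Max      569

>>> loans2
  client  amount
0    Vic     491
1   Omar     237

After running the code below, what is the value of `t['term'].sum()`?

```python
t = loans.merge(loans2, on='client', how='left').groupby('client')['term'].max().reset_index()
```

1057

merge on 'client' (how='left') → 9 rows:
   term client  rate_bp  amount
0   182    Max      275     NaN
1   156    Cal      701     NaN
2   134   Omar     1163   237.0
3     8    Pia      886     NaN
4   246   Lena      996     NaN
5   256    Vic      950   491.0
6   231    Cal     1087     NaN
7   174   Lena      631     NaN
8   177    Max      569     NaN
group by client, max of term:
client
Cal     231
Lena    246
Max     182
Omar    134
Pia       8
Vic     256
Name: term, dtype: int64
reset_index():
  client  term
0    Cal   231
1   Lena   246
2    Max   182
3   Omar   134
4    Pia     8
5    Vic   256
Finally, sum of column 'term' = 1057.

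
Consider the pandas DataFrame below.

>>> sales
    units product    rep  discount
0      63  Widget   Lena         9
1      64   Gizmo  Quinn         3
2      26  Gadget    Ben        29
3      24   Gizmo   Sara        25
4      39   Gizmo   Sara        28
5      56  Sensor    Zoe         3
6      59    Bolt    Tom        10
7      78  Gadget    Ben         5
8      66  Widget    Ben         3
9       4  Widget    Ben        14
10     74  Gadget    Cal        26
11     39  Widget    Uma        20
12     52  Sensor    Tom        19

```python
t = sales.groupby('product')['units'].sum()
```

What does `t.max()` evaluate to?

178

group by product, sum of units:
product
Bolt       59
Gadget    178
Gizmo     127
Sensor    108
Widget    172
Name: units, dtype: int64
Taking the max of the resulting series gives 178.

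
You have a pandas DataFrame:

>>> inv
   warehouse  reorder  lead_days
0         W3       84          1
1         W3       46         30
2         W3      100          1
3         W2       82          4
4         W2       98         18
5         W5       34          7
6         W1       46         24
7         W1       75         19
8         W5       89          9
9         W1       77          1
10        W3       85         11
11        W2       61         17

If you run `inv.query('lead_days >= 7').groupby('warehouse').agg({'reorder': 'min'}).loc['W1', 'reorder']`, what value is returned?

46

filter rows where lead_days >= 7:
   warehouse  reorder  lead_days
1         W3       46         30
4         W2       98         18
5         W5       34          7
6         W1       46         24
7         W1       75         19
8         W5       89          9
10        W3       85         11
11        W2       61         17
group by warehouse, min of reorder:
           reorder
warehouse         
W1              46
W2              61
W3              46
W5              34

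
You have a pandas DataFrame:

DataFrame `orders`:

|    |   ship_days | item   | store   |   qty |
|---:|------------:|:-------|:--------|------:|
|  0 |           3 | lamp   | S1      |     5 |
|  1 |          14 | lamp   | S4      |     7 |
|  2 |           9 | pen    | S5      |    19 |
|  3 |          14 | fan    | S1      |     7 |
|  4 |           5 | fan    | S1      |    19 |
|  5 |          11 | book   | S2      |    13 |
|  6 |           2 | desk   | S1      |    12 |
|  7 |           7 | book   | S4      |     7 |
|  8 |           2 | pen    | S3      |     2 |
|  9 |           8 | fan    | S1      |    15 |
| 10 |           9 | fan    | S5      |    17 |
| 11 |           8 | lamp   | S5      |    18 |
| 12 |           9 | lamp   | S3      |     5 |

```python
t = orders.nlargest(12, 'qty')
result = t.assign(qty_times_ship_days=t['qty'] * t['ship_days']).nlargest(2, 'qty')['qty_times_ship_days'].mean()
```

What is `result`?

take 12 rows with largest qty:
    ship_days  item store  qty
2           9   pen    S5   19
4           5   fan    S1   19
11          8  lamp    S5   18
10          9   fan    S5   17
9           8   fan    S1   15
5          11  book    S2   13
6           2  desk    S1   12
1          14  lamp    S4    7
3          14   fan    S1    7
7           7  book    S4    7
0           3  lamp    S1    5
12          9  lamp    S3    5
add column qty_times_ship_days = t['qty'] * t['ship_days']:
    ship_days  item store  qty  qty_times_ship_days
2           9   pen    S5   19                  171
4           5   fan    S1   19                   95
11          8  lamp    S5   18                  144
10          9   fan    S5   17                  153
9           8   fan    S1   15                  120
5          11  book    S2   13                  143
6           2  desk    S1   12                   24
1          14  lamp    S4    7                   98
3          14   fan    S1    7                   98
7           7  book    S4    7                   49
0           3  lamp    S1    5                   15
12          9  lamp    S3    5                   45
take 2 rows with largest qty:
   ship_days item store  qty  qty_times_ship_days
2          9  pen    S5   19                  171
4          5  fan    S1   19                   95

133.0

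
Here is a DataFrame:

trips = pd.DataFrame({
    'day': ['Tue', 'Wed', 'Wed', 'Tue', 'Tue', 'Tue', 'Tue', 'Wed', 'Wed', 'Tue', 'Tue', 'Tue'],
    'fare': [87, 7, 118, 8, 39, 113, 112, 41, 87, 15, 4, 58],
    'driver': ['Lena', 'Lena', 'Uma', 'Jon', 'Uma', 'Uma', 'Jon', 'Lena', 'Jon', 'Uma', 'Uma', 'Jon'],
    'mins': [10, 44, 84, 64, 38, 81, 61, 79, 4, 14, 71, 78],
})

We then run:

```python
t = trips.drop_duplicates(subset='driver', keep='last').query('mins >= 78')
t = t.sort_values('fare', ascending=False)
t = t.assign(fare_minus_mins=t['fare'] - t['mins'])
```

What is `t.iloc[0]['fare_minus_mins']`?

-20

drop duplicate driver (keep=last):
    day  fare driver  mins
7   Wed    41   Lena    79
10  Tue     4    Uma    71
11  Tue    58    Jon    78
filter rows where mins >= 78:
    day  fare driver  mins
7   Wed    41   Lena    79
11  Tue    58    Jon    78
sort by fare descending:
    day  fare driver  mins
11  Tue    58    Jon    78
7   Wed    41   Lena    79
add column fare_minus_mins = t['fare'] - t['mins']:
    day  fare driver  mins  fare_minus_mins
11  Tue    58    Jon    78              -20
7   Wed    41   Lena    79              -38
Taking the value at position 0, column 'fare_minus_mins' gives -20.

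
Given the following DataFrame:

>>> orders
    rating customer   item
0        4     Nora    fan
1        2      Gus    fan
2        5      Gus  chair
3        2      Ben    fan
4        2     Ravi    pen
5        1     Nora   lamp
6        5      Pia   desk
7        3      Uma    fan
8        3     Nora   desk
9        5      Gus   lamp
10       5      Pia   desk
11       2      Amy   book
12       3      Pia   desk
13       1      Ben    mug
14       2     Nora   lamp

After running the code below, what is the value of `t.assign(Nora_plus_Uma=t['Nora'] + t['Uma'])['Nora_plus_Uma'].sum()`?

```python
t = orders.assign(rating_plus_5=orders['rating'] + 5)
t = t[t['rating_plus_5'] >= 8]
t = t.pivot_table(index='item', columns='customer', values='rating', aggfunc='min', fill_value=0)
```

10

add column rating_plus_5 = orders['rating'] + 5:
    rating customer   item  rating_plus_5
0        4     Nora    fan              9
1        2      Gus    fan              7
2        5      Gus  chair             10
3        2      Ben    fan              7
4        2     Ravi    pen              7
5        1     Nora   lamp              6
6        5      Pia   desk             10
7        3      Uma    fan              8
8        3     Nora   desk              8
9        5      Gus   lamp             10
10       5      Pia   desk             10
11       2      Amy   book              7
12       3      Pia   desk              8
13       1      Ben    mug              6
14       2     Nora   lamp              7
filter rows where rating_plus_5 >= 8:
    rating customer   item  rating_plus_5
0        4     Nora    fan              9
2        5      Gus  chair             10
6        5      Pia   desk             10
7        3      Uma    fan              8
8        3     Nora   desk              8
9        5      Gus   lamp             10
10       5      Pia   desk             10
12       3      Pia   desk              8
pivot: rows=item, cols=customer, min(rating):
customer  Gus  Nora  Pia  Uma
item                         
chair       5     0    0    0
desk        0     3    3    0
fan         0     4    0    3
lamp        5     0    0    0
add column Nora_plus_Uma = t['Nora'] + t['Uma']:
customer  Gus  Nora  Pia  Uma  Nora_plus_Uma
item                                        
chair       5     0    0    0              0
desk        0     3    3    0              3
fan         0     4    0    3              7
lamp        5     0    0    0              0
sum of column 'Nora_plus_Uma' → 10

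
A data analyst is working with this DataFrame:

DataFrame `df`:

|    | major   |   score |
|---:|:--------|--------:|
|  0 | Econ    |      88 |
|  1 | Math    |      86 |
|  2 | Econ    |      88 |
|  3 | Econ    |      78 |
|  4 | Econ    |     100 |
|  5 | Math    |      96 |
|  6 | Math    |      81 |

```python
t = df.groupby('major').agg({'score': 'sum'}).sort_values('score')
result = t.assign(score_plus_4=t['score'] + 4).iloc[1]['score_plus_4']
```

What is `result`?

358

group by major, sum of score:
       score
major       
Econ     354
Math     263
sort by score:
       score
major       
Math     263
Econ     354
add column score_plus_4 = t['score'] + 4:
       score  score_plus_4
major                     
Math     263           267
Econ     354           358
Taking the value at position 1, column 'score_plus_4' gives 358.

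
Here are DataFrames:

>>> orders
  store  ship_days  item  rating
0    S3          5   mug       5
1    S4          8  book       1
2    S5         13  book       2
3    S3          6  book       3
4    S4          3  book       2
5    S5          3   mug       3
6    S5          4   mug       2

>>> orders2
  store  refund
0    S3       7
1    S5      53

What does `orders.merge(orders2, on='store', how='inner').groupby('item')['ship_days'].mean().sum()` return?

13.5

merge on 'store' (how='inner') → 5 rows:
  store  ship_days  item  rating  refund
0    S3          5   mug       5       7
1    S5         13  book       2      53
2    S3          6  book       3       7
3    S5          3   mug       3      53
4    S5          4   mug       2      53
group by item, mean of ship_days:
item
book    9.5
mug     4.0
Name: ship_days, dtype: float64
Then the sum of the resulting series: 13.5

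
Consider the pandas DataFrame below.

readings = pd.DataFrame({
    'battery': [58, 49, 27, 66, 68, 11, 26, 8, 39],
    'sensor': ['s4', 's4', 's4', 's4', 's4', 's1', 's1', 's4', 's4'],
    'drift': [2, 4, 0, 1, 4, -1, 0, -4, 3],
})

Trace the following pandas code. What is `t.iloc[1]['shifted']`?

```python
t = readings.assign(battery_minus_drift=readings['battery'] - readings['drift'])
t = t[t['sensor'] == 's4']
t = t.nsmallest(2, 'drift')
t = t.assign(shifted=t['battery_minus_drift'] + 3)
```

30

add column battery_minus_drift = readings['battery'] - readings['drift']:
   battery sensor  drift  battery_minus_drift
0       58     s4      2                   56
1       49     s4      4                   45
2       27     s4      0                   27
3       66     s4      1                   65
4       68     s4      4                   64
5       11     s1     -1                   12
6       26     s1      0                   26
7        8     s4     -4                   12
8       39     s4      3                   36
filter rows where sensor == 's4':
   battery sensor  drift  battery_minus_drift
0       58     s4      2                   56
1       49     s4      4                   45
2       27     s4      0                   27
3       66     s4      1                   65
4       68     s4      4                   64
7        8     s4     -4                   12
8       39     s4      3                   36
take 2 rows with smallest drift:
   battery sensor  drift  battery_minus_drift
7        8     s4     -4                   12
2       27     s4      0                   27
add column shifted = t['battery_minus_drift'] + 3:
   battery sensor  drift  battery_minus_drift  shifted
7        8     s4     -4                   12       15
2       27     s4      0                   27       30
So iloc[1]['shifted'] = 30.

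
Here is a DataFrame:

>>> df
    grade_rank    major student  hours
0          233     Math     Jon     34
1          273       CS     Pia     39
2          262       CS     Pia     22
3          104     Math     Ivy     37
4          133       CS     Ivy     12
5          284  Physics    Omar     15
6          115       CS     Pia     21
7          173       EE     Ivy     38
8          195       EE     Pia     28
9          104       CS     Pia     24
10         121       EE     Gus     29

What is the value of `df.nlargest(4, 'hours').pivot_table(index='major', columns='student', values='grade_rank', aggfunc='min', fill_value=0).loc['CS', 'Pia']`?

273

take 4 rows with largest hours:
   grade_rank major student  hours
1         273    CS     Pia     39
7         173    EE     Ivy     38
3         104  Math     Ivy     37
0         233  Math     Jon     34
pivot: rows=major, cols=student, min(grade_rank):
student  Ivy  Jon  Pia
major                 
CS         0    0  273
EE       173    0    0
Math     104  233    0
So loc['CS', 'Pia'] = 273.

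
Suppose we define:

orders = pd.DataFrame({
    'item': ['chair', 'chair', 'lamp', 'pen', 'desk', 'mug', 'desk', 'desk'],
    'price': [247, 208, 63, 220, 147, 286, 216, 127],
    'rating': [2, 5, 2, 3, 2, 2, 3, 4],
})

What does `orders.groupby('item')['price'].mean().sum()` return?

group by item, mean of price:
item
chair    227.500000
desk     163.333333
lamp      63.000000
mug      286.000000
pen      220.000000
Name: price, dtype: float64

959.833333333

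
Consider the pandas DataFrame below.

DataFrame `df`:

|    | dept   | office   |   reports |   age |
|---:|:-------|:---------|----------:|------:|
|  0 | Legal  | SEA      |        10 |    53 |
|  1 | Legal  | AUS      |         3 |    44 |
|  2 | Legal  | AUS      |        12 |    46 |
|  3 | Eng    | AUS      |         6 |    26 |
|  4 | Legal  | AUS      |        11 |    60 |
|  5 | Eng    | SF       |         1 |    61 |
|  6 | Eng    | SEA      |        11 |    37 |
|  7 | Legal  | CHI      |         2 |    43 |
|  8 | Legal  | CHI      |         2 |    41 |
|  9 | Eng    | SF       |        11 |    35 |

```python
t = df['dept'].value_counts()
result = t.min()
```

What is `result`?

4

value_counts of dept:
dept
Legal    6
Eng      4
Name: count, dtype: int64
So min() = 4.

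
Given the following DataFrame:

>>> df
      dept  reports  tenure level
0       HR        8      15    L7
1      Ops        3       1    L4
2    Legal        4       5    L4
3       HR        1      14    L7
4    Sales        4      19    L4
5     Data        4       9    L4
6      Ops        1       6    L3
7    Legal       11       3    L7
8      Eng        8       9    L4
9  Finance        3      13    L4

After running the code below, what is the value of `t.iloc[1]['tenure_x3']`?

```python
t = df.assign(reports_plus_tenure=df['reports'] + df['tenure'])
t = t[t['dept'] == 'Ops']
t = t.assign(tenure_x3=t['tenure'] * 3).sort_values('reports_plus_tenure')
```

add column reports_plus_tenure = df['reports'] + df['tenure']:
      dept  reports  tenure level  reports_plus_tenure
0       HR        8      15    L7                   23
1      Ops        3       1    L4                    4
2    Legal        4       5    L4                    9
3       HR        1      14    L7                   15
4    Sales        4      19    L4                   23
5     Data        4       9    L4                   13
6      Ops        1       6    L3                    7
7    Legal       11       3    L7                   14
8      Eng        8       9    L4                   17
9  Finance        3      13    L4                   16
filter rows where dept == 'Ops':
  dept  reports  tenure level  reports_plus_tenure
1  Ops        3       1    L4                    4
6  Ops        1       6    L3                    7
add column tenure_x3 = t['tenure'] * 3:
  dept  reports  tenure level  reports_plus_tenure  tenure_x3
1  Ops        3       1    L4                    4          3
6  Ops        1       6    L3                    7         18
sort by reports_plus_tenure:
  dept  reports  tenure level  reports_plus_tenure  tenure_x3
1  Ops        3       1    L4                    4          3
6  Ops        1       6    L3                    7         18
Finally, value at position 1, column 'tenure_x3' = 18.

18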